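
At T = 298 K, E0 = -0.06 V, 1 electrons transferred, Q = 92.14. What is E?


E = E0 - (RT/nF) * ln(Q)
E = -0.06 - (8.314 * 298 / (1 * 96485)) * ln(92.14)
E = -0.1762 V

-0.1762 V


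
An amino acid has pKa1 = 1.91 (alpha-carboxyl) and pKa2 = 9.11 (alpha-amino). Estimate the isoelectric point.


pI = (pKa1 + pKa2) / 2
pI = (1.91 + 9.11) / 2
pI = 5.51

5.51


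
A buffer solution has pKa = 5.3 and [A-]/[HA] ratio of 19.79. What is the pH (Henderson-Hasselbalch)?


pH = pKa + log10([A-]/[HA])
pH = 5.3 + log10(19.79)
pH = 6.5964

6.5964


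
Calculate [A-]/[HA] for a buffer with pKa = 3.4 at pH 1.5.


[A-]/[HA] = 10^(pH - pKa)
= 10^(1.5 - 3.4)
= 0.0126

0.0126


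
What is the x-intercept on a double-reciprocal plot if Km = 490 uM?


x-intercept = -1/Km
= -1/490
= -0.002 1/uM

-0.002 1/uM


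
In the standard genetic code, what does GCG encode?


Standard genetic code lookup.
Codon GCG -> Ala

Ala


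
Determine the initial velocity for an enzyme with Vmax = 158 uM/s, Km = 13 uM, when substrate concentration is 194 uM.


v = Vmax * [S] / (Km + [S])
v = 158 * 194 / (13 + 194)
v = 148.0773 uM/s

148.0773 uM/s


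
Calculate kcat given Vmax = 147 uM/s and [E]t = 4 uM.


kcat = Vmax / [E]t
kcat = 147 / 4
kcat = 36.75 s^-1

36.75 s^-1


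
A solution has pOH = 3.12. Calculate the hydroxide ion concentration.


[OH-] = 10^(-pOH)
[OH-] = 10^(-3.12)
[OH-] = 7.586e-04 M

7.586e-04 M


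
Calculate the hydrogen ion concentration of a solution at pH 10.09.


[H+] = 10^(-pH)
[H+] = 10^(-10.09)
[H+] = 8.128e-11 M

8.128e-11 M


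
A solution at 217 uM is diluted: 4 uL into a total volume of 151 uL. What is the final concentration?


C2 = C1 * V1 / V2
C2 = 217 * 4 / 151
C2 = 5.7483 uM

5.7483 uM


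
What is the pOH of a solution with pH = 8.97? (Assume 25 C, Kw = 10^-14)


pOH = 14 - pH
pOH = 14 - 8.97
pOH = 5.03

5.03


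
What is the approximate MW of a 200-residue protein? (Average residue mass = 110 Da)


MW = n_residues * 110 Da
MW = 200 * 110
MW = 22000 Da

22000 Da


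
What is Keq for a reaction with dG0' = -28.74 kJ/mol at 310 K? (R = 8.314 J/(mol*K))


Keq = exp(-dG0 * 1000 / (R * T))
Keq = exp(-(-28.74) * 1000 / (8.314 * 310))
Keq = 69635.633

69635.633


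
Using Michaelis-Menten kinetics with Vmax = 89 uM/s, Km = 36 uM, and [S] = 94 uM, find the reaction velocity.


v = Vmax * [S] / (Km + [S])
v = 89 * 94 / (36 + 94)
v = 64.3538 uM/s

64.3538 uM/s


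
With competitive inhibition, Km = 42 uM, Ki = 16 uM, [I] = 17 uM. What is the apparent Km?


Km_app = Km * (1 + [I]/Ki)
Km_app = 42 * (1 + 17/16)
Km_app = 86.625 uM

86.625 uM


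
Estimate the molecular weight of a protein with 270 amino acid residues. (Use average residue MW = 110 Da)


MW = n_residues * 110 Da
MW = 270 * 110
MW = 29700 Da

29700 Da


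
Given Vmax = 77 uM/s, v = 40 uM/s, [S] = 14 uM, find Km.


Km = [S] * (Vmax - v) / v
Km = 14 * (77 - 40) / 40
Km = 12.95 uM

12.95 uM


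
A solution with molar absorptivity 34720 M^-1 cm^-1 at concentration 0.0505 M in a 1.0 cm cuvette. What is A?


A = epsilon * c * l
A = 34720 * 0.0505 * 1.0
A = 1753.36

1753.36


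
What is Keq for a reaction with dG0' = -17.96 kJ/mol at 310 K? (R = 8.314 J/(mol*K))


Keq = exp(-dG0 * 1000 / (R * T))
Keq = exp(-(-17.96) * 1000 / (8.314 * 310))
Keq = 1062.5477

1062.5477


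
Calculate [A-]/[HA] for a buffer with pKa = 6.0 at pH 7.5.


[A-]/[HA] = 10^(pH - pKa)
= 10^(7.5 - 6.0)
= 31.6228

31.6228


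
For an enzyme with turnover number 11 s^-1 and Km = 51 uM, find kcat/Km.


Catalytic efficiency = kcat / Km
= 11 / 51
= 0.2157 uM^-1*s^-1

0.2157 uM^-1*s^-1


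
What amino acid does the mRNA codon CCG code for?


Standard genetic code lookup.
Codon CCG -> Pro

Pro


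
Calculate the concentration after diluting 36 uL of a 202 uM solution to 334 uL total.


C2 = C1 * V1 / V2
C2 = 202 * 36 / 334
C2 = 21.7725 uM

21.7725 uM


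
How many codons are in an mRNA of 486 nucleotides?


codons = nucleotides / 3
codons = 486 / 3 = 162

162


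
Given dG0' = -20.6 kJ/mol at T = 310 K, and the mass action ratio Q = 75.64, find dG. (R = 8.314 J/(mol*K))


dG = dG0' + RT * ln(Q) / 1000
dG = -20.6 + 8.314 * 310 * ln(75.64) / 1000
dG = -9.4505 kJ/mol

-9.4505 kJ/mol


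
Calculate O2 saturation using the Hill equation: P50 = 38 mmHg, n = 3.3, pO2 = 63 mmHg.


Y = pO2^n / (P50^n + pO2^n)
Y = 63^3.3 / (38^3.3 + 63^3.3)
Y = 84.14%

84.14%


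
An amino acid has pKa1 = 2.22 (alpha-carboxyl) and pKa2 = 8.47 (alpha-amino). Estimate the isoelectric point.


pI = (pKa1 + pKa2) / 2
pI = (2.22 + 8.47) / 2
pI = 5.345

5.345


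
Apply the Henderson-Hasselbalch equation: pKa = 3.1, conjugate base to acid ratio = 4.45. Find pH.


pH = pKa + log10([A-]/[HA])
pH = 3.1 + log10(4.45)
pH = 3.7484

3.7484


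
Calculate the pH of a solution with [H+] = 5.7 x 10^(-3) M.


pH = -log10([H+])
pH = -log10(5.7 x 10^(-3))
pH = 2.2441

2.2441


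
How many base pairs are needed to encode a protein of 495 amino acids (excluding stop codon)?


Each amino acid = 1 codon = 3 bp
bp = 495 * 3 = 1485 bp

1485 bp


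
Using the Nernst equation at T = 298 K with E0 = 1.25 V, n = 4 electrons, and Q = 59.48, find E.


E = E0 - (RT/nF) * ln(Q)
E = 1.25 - (8.314 * 298 / (4 * 96485)) * ln(59.48)
E = 1.2238 V

1.2238 V


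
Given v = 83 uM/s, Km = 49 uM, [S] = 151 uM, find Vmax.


Vmax = v * (Km + [S]) / [S]
Vmax = 83 * (49 + 151) / 151
Vmax = 109.9338 uM/s

109.9338 uM/s


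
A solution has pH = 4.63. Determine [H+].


[H+] = 10^(-pH)
[H+] = 10^(-4.63)
[H+] = 2.344e-05 M

2.344e-05 M


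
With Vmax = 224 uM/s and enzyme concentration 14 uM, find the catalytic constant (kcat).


kcat = Vmax / [E]t
kcat = 224 / 14
kcat = 16.0 s^-1

16.0 s^-1


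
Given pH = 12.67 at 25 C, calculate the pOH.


pOH = 14 - pH
pOH = 14 - 12.67
pOH = 1.33

1.33


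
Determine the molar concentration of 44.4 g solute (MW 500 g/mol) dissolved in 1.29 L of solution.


C = (mass / MW) / volume
C = (44.4 / 500) / 1.29
C = 0.0688 M

0.0688 M


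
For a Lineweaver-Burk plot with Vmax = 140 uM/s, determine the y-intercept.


y-intercept = 1/Vmax
= 1/140
= 0.0071 s/uM

0.0071 s/uM


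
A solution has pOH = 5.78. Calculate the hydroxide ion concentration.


[OH-] = 10^(-pOH)
[OH-] = 10^(-5.78)
[OH-] = 1.660e-06 M

1.660e-06 M


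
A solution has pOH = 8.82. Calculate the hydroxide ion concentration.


[OH-] = 10^(-pOH)
[OH-] = 10^(-8.82)
[OH-] = 1.514e-09 M

1.514e-09 M


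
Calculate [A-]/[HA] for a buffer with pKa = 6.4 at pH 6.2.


[A-]/[HA] = 10^(pH - pKa)
= 10^(6.2 - 6.4)
= 0.631

0.631


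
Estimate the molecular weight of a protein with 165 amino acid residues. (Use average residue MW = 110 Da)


MW = n_residues * 110 Da
MW = 165 * 110
MW = 18150 Da

18150 Da


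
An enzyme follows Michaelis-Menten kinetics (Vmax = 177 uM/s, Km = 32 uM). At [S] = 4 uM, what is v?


v = Vmax * [S] / (Km + [S])
v = 177 * 4 / (32 + 4)
v = 19.6667 uM/s

19.6667 uM/s


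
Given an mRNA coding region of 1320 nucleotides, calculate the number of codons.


codons = nucleotides / 3
codons = 1320 / 3 = 440

440


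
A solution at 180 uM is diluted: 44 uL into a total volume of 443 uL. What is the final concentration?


C2 = C1 * V1 / V2
C2 = 180 * 44 / 443
C2 = 17.8781 uM

17.8781 uM


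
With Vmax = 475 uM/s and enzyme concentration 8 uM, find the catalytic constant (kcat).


kcat = Vmax / [E]t
kcat = 475 / 8
kcat = 59.375 s^-1

59.375 s^-1


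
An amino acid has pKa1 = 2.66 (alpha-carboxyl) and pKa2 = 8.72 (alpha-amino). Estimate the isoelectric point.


pI = (pKa1 + pKa2) / 2
pI = (2.66 + 8.72) / 2
pI = 5.69

5.69


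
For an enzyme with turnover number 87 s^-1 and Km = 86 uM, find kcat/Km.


Catalytic efficiency = kcat / Km
= 87 / 86
= 1.0116 uM^-1*s^-1

1.0116 uM^-1*s^-1


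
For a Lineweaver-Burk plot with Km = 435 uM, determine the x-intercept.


x-intercept = -1/Km
= -1/435
= -0.0023 1/uM

-0.0023 1/uM


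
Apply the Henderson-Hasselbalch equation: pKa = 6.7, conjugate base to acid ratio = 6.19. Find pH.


pH = pKa + log10([A-]/[HA])
pH = 6.7 + log10(6.19)
pH = 7.4917

7.4917


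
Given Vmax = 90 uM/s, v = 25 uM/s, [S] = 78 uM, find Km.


Km = [S] * (Vmax - v) / v
Km = 78 * (90 - 25) / 25
Km = 202.8 uM

202.8 uM


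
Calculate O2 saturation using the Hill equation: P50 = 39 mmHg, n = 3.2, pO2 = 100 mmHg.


Y = pO2^n / (P50^n + pO2^n)
Y = 100^3.2 / (39^3.2 + 100^3.2)
Y = 95.32%

95.32%


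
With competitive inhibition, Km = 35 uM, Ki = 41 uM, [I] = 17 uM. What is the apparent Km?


Km_app = Km * (1 + [I]/Ki)
Km_app = 35 * (1 + 17/41)
Km_app = 49.5122 uM

49.5122 uM


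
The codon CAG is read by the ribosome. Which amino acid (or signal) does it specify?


Standard genetic code lookup.
Codon CAG -> Gln

Gln


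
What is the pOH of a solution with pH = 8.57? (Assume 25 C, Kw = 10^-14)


pOH = 14 - pH
pOH = 14 - 8.57
pOH = 5.43

5.43


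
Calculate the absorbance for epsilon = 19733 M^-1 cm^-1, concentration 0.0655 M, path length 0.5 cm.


A = epsilon * c * l
A = 19733 * 0.0655 * 0.5
A = 646.2558

646.2558


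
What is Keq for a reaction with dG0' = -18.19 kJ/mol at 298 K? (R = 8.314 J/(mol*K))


Keq = exp(-dG0 * 1000 / (R * T))
Keq = exp(-(-18.19) * 1000 / (8.314 * 298))
Keq = 1543.5888

1543.5888


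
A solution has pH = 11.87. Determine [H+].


[H+] = 10^(-pH)
[H+] = 10^(-11.87)
[H+] = 1.349e-12 M

1.349e-12 M


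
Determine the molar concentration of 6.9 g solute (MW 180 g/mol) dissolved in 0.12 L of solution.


C = (mass / MW) / volume
C = (6.9 / 180) / 0.12
C = 0.3194 M

0.3194 M


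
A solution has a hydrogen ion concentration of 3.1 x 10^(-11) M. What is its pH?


pH = -log10([H+])
pH = -log10(3.1 x 10^(-11))
pH = 10.5086

10.5086


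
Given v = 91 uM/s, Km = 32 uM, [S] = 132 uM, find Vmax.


Vmax = v * (Km + [S]) / [S]
Vmax = 91 * (32 + 132) / 132
Vmax = 113.0606 uM/s

113.0606 uM/s


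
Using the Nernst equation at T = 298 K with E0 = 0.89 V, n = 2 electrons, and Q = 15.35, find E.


E = E0 - (RT/nF) * ln(Q)
E = 0.89 - (8.314 * 298 / (2 * 96485)) * ln(15.35)
E = 0.8549 V

0.8549 V


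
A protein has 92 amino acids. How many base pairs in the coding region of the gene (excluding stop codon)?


Each amino acid = 1 codon = 3 bp
bp = 92 * 3 = 276 bp

276 bp


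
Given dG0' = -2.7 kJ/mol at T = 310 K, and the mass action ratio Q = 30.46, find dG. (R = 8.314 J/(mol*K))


dG = dG0' + RT * ln(Q) / 1000
dG = -2.7 + 8.314 * 310 * ln(30.46) / 1000
dG = 6.1053 kJ/mol

6.1053 kJ/mol


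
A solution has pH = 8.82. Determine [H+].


[H+] = 10^(-pH)
[H+] = 10^(-8.82)
[H+] = 1.514e-09 M

1.514e-09 M


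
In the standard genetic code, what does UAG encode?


Standard genetic code lookup.
Codon UAG -> Stop

Stop


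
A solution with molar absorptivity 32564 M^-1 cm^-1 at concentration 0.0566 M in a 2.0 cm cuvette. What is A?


A = epsilon * c * l
A = 32564 * 0.0566 * 2.0
A = 3686.2448

3686.2448


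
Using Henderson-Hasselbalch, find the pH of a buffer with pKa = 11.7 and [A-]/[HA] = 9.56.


pH = pKa + log10([A-]/[HA])
pH = 11.7 + log10(9.56)
pH = 12.6805

12.6805


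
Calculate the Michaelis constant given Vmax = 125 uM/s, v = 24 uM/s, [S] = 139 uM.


Km = [S] * (Vmax - v) / v
Km = 139 * (125 - 24) / 24
Km = 584.9583 uM

584.9583 uM


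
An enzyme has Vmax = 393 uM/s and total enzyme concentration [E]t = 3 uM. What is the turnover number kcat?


kcat = Vmax / [E]t
kcat = 393 / 3
kcat = 131.0 s^-1

131.0 s^-1


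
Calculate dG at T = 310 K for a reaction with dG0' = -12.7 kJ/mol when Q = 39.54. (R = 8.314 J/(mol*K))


dG = dG0' + RT * ln(Q) / 1000
dG = -12.7 + 8.314 * 310 * ln(39.54) / 1000
dG = -3.2223 kJ/mol

-3.2223 kJ/mol


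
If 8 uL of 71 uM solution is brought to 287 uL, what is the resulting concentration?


C2 = C1 * V1 / V2
C2 = 71 * 8 / 287
C2 = 1.9791 uM

1.9791 uM


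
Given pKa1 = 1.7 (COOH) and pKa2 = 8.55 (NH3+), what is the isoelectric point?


pI = (pKa1 + pKa2) / 2
pI = (1.7 + 8.55) / 2
pI = 5.125

5.125


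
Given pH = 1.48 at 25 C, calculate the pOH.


pOH = 14 - pH
pOH = 14 - 1.48
pOH = 12.52

12.52


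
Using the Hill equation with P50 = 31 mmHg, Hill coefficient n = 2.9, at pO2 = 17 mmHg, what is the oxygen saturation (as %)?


Y = pO2^n / (P50^n + pO2^n)
Y = 17^2.9 / (31^2.9 + 17^2.9)
Y = 14.9%

14.9%


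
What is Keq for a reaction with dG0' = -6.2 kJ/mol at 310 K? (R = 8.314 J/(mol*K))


Keq = exp(-dG0 * 1000 / (R * T))
Keq = exp(-(-6.2) * 1000 / (8.314 * 310))
Keq = 11.0849

11.0849


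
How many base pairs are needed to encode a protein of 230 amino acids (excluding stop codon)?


Each amino acid = 1 codon = 3 bp
bp = 230 * 3 = 690 bp

690 bp


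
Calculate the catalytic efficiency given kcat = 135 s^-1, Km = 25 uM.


Catalytic efficiency = kcat / Km
= 135 / 25
= 5.4 uM^-1*s^-1

5.4 uM^-1*s^-1


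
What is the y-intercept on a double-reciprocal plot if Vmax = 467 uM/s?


y-intercept = 1/Vmax
= 1/467
= 0.0021 s/uM

0.0021 s/uM


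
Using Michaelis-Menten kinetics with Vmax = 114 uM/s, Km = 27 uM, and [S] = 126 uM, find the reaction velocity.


v = Vmax * [S] / (Km + [S])
v = 114 * 126 / (27 + 126)
v = 93.8824 uM/s

93.8824 uM/s


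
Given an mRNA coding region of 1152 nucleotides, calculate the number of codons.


codons = nucleotides / 3
codons = 1152 / 3 = 384

384


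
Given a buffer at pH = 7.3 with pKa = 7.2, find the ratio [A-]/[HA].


[A-]/[HA] = 10^(pH - pKa)
= 10^(7.3 - 7.2)
= 1.2589

1.2589


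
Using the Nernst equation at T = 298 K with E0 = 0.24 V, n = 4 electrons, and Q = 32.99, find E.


E = E0 - (RT/nF) * ln(Q)
E = 0.24 - (8.314 * 298 / (4 * 96485)) * ln(32.99)
E = 0.2176 V

0.2176 V


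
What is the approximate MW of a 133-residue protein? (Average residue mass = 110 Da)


MW = n_residues * 110 Da
MW = 133 * 110
MW = 14630 Da

14630 Da


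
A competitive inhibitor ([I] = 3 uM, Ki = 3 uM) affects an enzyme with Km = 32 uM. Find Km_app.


Km_app = Km * (1 + [I]/Ki)
Km_app = 32 * (1 + 3/3)
Km_app = 64.0 uM

64.0 uM


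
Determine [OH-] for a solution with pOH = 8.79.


[OH-] = 10^(-pOH)
[OH-] = 10^(-8.79)
[OH-] = 1.622e-09 M

1.622e-09 M


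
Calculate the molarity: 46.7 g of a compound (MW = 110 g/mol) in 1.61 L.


C = (mass / MW) / volume
C = (46.7 / 110) / 1.61
C = 0.2637 M

0.2637 M


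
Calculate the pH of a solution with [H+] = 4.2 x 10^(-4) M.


pH = -log10([H+])
pH = -log10(4.2 x 10^(-4))
pH = 3.3768

3.3768


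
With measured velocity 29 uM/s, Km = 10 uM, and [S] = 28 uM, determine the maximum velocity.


Vmax = v * (Km + [S]) / [S]
Vmax = 29 * (10 + 28) / 28
Vmax = 39.3571 uM/s

39.3571 uM/s


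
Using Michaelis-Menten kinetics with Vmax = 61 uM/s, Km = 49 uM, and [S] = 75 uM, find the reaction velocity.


v = Vmax * [S] / (Km + [S])
v = 61 * 75 / (49 + 75)
v = 36.8952 uM/s

36.8952 uM/s


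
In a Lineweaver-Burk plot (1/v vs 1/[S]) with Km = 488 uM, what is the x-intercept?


x-intercept = -1/Km
= -1/488
= -0.002 1/uM

-0.002 1/uM


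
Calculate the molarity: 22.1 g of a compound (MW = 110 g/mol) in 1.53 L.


C = (mass / MW) / volume
C = (22.1 / 110) / 1.53
C = 0.1313 M

0.1313 M


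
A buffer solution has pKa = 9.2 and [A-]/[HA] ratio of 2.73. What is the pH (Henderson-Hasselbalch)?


pH = pKa + log10([A-]/[HA])
pH = 9.2 + log10(2.73)
pH = 9.6362

9.6362


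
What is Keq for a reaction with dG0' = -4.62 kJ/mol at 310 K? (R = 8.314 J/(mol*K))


Keq = exp(-dG0 * 1000 / (R * T))
Keq = exp(-(-4.62) * 1000 / (8.314 * 310))
Keq = 6.0047

6.0047


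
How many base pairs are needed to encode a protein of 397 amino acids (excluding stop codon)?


Each amino acid = 1 codon = 3 bp
bp = 397 * 3 = 1191 bp

1191 bp


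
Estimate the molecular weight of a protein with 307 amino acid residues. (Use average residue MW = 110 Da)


MW = n_residues * 110 Da
MW = 307 * 110
MW = 33770 Da

33770 Da


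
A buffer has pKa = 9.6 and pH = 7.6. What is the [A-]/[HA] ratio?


[A-]/[HA] = 10^(pH - pKa)
= 10^(7.6 - 9.6)
= 0.01

0.01


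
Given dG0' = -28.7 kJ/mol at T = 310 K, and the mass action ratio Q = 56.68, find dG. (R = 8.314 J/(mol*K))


dG = dG0' + RT * ln(Q) / 1000
dG = -28.7 + 8.314 * 310 * ln(56.68) / 1000
dG = -18.2942 kJ/mol

-18.2942 kJ/mol


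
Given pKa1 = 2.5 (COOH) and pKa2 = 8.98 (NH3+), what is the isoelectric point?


pI = (pKa1 + pKa2) / 2
pI = (2.5 + 8.98) / 2
pI = 5.74

5.74


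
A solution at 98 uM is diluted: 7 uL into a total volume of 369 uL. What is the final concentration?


C2 = C1 * V1 / V2
C2 = 98 * 7 / 369
C2 = 1.8591 uM

1.8591 uM


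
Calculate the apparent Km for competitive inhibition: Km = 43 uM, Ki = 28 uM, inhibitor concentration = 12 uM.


Km_app = Km * (1 + [I]/Ki)
Km_app = 43 * (1 + 12/28)
Km_app = 61.4286 uM

61.4286 uM


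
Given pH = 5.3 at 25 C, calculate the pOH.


pOH = 14 - pH
pOH = 14 - 5.3
pOH = 8.7

8.7


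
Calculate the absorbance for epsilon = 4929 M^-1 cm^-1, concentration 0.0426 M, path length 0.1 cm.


A = epsilon * c * l
A = 4929 * 0.0426 * 0.1
A = 20.9975

20.9975


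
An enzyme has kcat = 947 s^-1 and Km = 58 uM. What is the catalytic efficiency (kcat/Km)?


Catalytic efficiency = kcat / Km
= 947 / 58
= 16.3276 uM^-1*s^-1

16.3276 uM^-1*s^-1


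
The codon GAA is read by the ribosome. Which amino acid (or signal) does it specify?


Standard genetic code lookup.
Codon GAA -> Glu

Glu


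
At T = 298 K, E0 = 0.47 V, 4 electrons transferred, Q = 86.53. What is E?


E = E0 - (RT/nF) * ln(Q)
E = 0.47 - (8.314 * 298 / (4 * 96485)) * ln(86.53)
E = 0.4414 V

0.4414 V


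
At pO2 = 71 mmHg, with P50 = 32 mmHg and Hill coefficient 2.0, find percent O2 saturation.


Y = pO2^n / (P50^n + pO2^n)
Y = 71^2.0 / (32^2.0 + 71^2.0)
Y = 83.12%

83.12%


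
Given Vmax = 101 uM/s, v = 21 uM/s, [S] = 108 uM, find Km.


Km = [S] * (Vmax - v) / v
Km = 108 * (101 - 21) / 21
Km = 411.4286 uM

411.4286 uM


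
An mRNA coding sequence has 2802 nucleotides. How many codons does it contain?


codons = nucleotides / 3
codons = 2802 / 3 = 934

934


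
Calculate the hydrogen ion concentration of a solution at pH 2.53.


[H+] = 10^(-pH)
[H+] = 10^(-2.53)
[H+] = 0.003 M

0.003 M


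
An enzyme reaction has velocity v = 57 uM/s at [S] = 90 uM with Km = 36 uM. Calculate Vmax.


Vmax = v * (Km + [S]) / [S]
Vmax = 57 * (36 + 90) / 90
Vmax = 79.8 uM/s

79.8 uM/s


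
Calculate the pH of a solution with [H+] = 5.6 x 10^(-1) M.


pH = -log10([H+])
pH = -log10(5.6 x 10^(-1))
pH = 0.2518

0.2518


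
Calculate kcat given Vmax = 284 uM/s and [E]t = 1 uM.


kcat = Vmax / [E]t
kcat = 284 / 1
kcat = 284.0 s^-1

284.0 s^-1


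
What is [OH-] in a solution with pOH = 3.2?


[OH-] = 10^(-pOH)
[OH-] = 10^(-3.2)
[OH-] = 6.310e-04 M

6.310e-04 M


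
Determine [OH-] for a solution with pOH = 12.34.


[OH-] = 10^(-pOH)
[OH-] = 10^(-12.34)
[OH-] = 4.571e-13 M

4.571e-13 M


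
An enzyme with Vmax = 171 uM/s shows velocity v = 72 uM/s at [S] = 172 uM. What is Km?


Km = [S] * (Vmax - v) / v
Km = 172 * (171 - 72) / 72
Km = 236.5 uM

236.5 uM


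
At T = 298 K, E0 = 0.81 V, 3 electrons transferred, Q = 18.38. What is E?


E = E0 - (RT/nF) * ln(Q)
E = 0.81 - (8.314 * 298 / (3 * 96485)) * ln(18.38)
E = 0.7851 V

0.7851 V


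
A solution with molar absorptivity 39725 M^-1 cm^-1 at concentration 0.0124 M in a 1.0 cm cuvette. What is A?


A = epsilon * c * l
A = 39725 * 0.0124 * 1.0
A = 492.59

492.59


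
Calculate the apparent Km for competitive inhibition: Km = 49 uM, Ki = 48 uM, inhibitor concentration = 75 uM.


Km_app = Km * (1 + [I]/Ki)
Km_app = 49 * (1 + 75/48)
Km_app = 125.5625 uM

125.5625 uM


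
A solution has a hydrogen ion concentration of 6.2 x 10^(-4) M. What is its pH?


pH = -log10([H+])
pH = -log10(6.2 x 10^(-4))
pH = 3.2076

3.2076


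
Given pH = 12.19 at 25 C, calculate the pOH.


pOH = 14 - pH
pOH = 14 - 12.19
pOH = 1.81

1.81


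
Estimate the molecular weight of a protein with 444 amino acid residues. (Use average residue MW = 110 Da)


MW = n_residues * 110 Da
MW = 444 * 110
MW = 48840 Da

48840 Da


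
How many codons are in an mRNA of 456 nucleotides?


codons = nucleotides / 3
codons = 456 / 3 = 152

152


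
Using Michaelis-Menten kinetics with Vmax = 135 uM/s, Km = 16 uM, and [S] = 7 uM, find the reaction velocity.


v = Vmax * [S] / (Km + [S])
v = 135 * 7 / (16 + 7)
v = 41.087 uM/s

41.087 uM/s


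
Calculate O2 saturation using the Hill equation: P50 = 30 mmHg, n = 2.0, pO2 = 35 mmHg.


Y = pO2^n / (P50^n + pO2^n)
Y = 35^2.0 / (30^2.0 + 35^2.0)
Y = 57.65%

57.65%


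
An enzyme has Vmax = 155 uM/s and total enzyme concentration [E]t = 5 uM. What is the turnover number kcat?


kcat = Vmax / [E]t
kcat = 155 / 5
kcat = 31.0 s^-1

31.0 s^-1


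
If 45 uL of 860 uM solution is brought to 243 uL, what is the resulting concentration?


C2 = C1 * V1 / V2
C2 = 860 * 45 / 243
C2 = 159.2593 uM

159.2593 uM


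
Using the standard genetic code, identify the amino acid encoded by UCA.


Standard genetic code lookup.
Codon UCA -> Ser

Ser


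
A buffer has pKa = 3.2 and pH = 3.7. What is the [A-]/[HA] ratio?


[A-]/[HA] = 10^(pH - pKa)
= 10^(3.7 - 3.2)
= 3.1623

3.1623


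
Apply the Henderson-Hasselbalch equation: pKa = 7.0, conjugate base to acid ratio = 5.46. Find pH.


pH = pKa + log10([A-]/[HA])
pH = 7.0 + log10(5.46)
pH = 7.7372

7.7372


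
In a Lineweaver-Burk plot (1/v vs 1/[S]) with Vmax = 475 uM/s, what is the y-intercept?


y-intercept = 1/Vmax
= 1/475
= 0.0021 s/uM

0.0021 s/uM


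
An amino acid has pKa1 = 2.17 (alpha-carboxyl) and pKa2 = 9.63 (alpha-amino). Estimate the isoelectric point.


pI = (pKa1 + pKa2) / 2
pI = (2.17 + 9.63) / 2
pI = 5.9

5.9


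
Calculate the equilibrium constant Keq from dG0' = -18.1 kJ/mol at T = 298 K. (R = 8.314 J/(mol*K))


Keq = exp(-dG0 * 1000 / (R * T))
Keq = exp(-(-18.1) * 1000 / (8.314 * 298))
Keq = 1488.5227

1488.5227


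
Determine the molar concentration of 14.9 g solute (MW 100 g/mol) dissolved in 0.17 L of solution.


C = (mass / MW) / volume
C = (14.9 / 100) / 0.17
C = 0.8765 M

0.8765 M


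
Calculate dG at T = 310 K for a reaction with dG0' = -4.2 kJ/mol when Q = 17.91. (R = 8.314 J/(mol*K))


dG = dG0' + RT * ln(Q) / 1000
dG = -4.2 + 8.314 * 310 * ln(17.91) / 1000
dG = 3.2366 kJ/mol

3.2366 kJ/mol


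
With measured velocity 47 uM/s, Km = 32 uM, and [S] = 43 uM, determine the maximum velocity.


Vmax = v * (Km + [S]) / [S]
Vmax = 47 * (32 + 43) / 43
Vmax = 81.9767 uM/s

81.9767 uM/s


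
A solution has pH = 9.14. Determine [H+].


[H+] = 10^(-pH)
[H+] = 10^(-9.14)
[H+] = 7.244e-10 M

7.244e-10 M


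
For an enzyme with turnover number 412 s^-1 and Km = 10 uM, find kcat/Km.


Catalytic efficiency = kcat / Km
= 412 / 10
= 41.2 uM^-1*s^-1

41.2 uM^-1*s^-1


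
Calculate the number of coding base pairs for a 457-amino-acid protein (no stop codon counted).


Each amino acid = 1 codon = 3 bp
bp = 457 * 3 = 1371 bp

1371 bp


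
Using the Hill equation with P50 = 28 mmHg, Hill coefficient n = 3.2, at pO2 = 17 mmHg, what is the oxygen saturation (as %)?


Y = pO2^n / (P50^n + pO2^n)
Y = 17^3.2 / (28^3.2 + 17^3.2)
Y = 16.84%

16.84%


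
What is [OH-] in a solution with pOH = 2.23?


[OH-] = 10^(-pOH)
[OH-] = 10^(-2.23)
[OH-] = 0.0059 M

0.0059 M


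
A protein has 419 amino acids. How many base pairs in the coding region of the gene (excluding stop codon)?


Each amino acid = 1 codon = 3 bp
bp = 419 * 3 = 1257 bp

1257 bp


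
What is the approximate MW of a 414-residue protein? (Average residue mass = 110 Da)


MW = n_residues * 110 Da
MW = 414 * 110
MW = 45540 Da

45540 Da


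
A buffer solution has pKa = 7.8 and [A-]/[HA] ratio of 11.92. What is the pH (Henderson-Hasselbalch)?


pH = pKa + log10([A-]/[HA])
pH = 7.8 + log10(11.92)
pH = 8.8763

8.8763


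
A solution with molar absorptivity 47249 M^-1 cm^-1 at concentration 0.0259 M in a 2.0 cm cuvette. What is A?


A = epsilon * c * l
A = 47249 * 0.0259 * 2.0
A = 2447.4982

2447.4982


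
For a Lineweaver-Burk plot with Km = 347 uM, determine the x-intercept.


x-intercept = -1/Km
= -1/347
= -0.0029 1/uM

-0.0029 1/uM


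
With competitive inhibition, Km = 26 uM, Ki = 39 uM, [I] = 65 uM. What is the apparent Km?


Km_app = Km * (1 + [I]/Ki)
Km_app = 26 * (1 + 65/39)
Km_app = 69.3333 uM

69.3333 uM


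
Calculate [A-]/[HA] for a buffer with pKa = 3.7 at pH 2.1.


[A-]/[HA] = 10^(pH - pKa)
= 10^(2.1 - 3.7)
= 0.0251

0.0251


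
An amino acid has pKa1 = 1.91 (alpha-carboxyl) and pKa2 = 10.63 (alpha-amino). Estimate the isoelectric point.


pI = (pKa1 + pKa2) / 2
pI = (1.91 + 10.63) / 2
pI = 6.27

6.27


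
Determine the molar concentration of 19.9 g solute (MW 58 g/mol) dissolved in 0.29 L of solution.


C = (mass / MW) / volume
C = (19.9 / 58) / 0.29
C = 1.1831 M

1.1831 M


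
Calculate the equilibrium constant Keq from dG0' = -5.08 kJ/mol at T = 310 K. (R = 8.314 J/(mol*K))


Keq = exp(-dG0 * 1000 / (R * T))
Keq = exp(-(-5.08) * 1000 / (8.314 * 310))
Keq = 7.178

7.178


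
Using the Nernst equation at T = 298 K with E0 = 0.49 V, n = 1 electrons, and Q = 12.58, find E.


E = E0 - (RT/nF) * ln(Q)
E = 0.49 - (8.314 * 298 / (1 * 96485)) * ln(12.58)
E = 0.425 V

0.425 V


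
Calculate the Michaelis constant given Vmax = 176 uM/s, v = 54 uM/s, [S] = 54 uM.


Km = [S] * (Vmax - v) / v
Km = 54 * (176 - 54) / 54
Km = 122.0 uM

122.0 uM


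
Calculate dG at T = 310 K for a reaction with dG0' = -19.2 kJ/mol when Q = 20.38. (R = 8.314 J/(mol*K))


dG = dG0' + RT * ln(Q) / 1000
dG = -19.2 + 8.314 * 310 * ln(20.38) / 1000
dG = -11.4305 kJ/mol

-11.4305 kJ/mol


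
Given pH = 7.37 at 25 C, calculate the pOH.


pOH = 14 - pH
pOH = 14 - 7.37
pOH = 6.63

6.63


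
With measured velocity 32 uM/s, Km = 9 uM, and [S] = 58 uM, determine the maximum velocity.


Vmax = v * (Km + [S]) / [S]
Vmax = 32 * (9 + 58) / 58
Vmax = 36.9655 uM/s

36.9655 uM/s


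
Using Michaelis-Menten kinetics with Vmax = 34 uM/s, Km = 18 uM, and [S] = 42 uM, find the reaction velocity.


v = Vmax * [S] / (Km + [S])
v = 34 * 42 / (18 + 42)
v = 23.8 uM/s

23.8 uM/s


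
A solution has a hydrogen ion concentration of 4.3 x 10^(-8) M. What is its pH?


pH = -log10([H+])
pH = -log10(4.3 x 10^(-8))
pH = 7.3665

7.3665


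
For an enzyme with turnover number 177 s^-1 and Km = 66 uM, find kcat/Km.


Catalytic efficiency = kcat / Km
= 177 / 66
= 2.6818 uM^-1*s^-1

2.6818 uM^-1*s^-1


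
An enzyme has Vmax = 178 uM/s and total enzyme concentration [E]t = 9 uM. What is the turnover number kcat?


kcat = Vmax / [E]t
kcat = 178 / 9
kcat = 19.7778 s^-1

19.7778 s^-1


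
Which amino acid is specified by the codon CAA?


Standard genetic code lookup.
Codon CAA -> Gln

Gln


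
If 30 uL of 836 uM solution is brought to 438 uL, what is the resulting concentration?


C2 = C1 * V1 / V2
C2 = 836 * 30 / 438
C2 = 57.2603 uM

57.2603 uM


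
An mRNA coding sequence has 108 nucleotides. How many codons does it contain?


codons = nucleotides / 3
codons = 108 / 3 = 36

36


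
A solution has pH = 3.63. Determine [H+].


[H+] = 10^(-pH)
[H+] = 10^(-3.63)
[H+] = 2.344e-04 M

2.344e-04 M


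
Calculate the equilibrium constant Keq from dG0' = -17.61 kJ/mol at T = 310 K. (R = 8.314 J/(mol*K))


Keq = exp(-dG0 * 1000 / (R * T))
Keq = exp(-(-17.61) * 1000 / (8.314 * 310))
Keq = 927.6235

927.6235


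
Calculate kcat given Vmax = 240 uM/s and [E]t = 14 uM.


kcat = Vmax / [E]t
kcat = 240 / 14
kcat = 17.1429 s^-1

17.1429 s^-1


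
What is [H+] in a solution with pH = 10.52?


[H+] = 10^(-pH)
[H+] = 10^(-10.52)
[H+] = 3.020e-11 M

3.020e-11 M


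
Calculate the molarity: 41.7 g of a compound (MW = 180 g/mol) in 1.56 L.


C = (mass / MW) / volume
C = (41.7 / 180) / 1.56
C = 0.1485 M

0.1485 M


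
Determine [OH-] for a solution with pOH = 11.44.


[OH-] = 10^(-pOH)
[OH-] = 10^(-11.44)
[OH-] = 3.631e-12 M

3.631e-12 M


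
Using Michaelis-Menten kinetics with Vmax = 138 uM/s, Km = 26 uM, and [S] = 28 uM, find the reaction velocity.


v = Vmax * [S] / (Km + [S])
v = 138 * 28 / (26 + 28)
v = 71.5556 uM/s

71.5556 uM/s


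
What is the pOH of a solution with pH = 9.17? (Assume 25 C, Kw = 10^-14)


pOH = 14 - pH
pOH = 14 - 9.17
pOH = 4.83

4.83


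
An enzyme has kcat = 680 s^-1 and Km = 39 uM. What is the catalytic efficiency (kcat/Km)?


Catalytic efficiency = kcat / Km
= 680 / 39
= 17.4359 uM^-1*s^-1

17.4359 uM^-1*s^-1


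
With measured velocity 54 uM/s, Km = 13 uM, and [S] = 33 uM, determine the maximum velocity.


Vmax = v * (Km + [S]) / [S]
Vmax = 54 * (13 + 33) / 33
Vmax = 75.2727 uM/s

75.2727 uM/s


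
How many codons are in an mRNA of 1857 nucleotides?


codons = nucleotides / 3
codons = 1857 / 3 = 619

619


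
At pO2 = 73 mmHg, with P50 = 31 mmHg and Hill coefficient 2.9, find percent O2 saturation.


Y = pO2^n / (P50^n + pO2^n)
Y = 73^2.9 / (31^2.9 + 73^2.9)
Y = 92.3%

92.3%


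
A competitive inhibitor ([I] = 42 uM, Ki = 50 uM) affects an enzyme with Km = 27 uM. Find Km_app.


Km_app = Km * (1 + [I]/Ki)
Km_app = 27 * (1 + 42/50)
Km_app = 49.68 uM

49.68 uM


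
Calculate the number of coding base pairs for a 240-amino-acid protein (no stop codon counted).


Each amino acid = 1 codon = 3 bp
bp = 240 * 3 = 720 bp

720 bp


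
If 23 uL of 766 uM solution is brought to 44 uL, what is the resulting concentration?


C2 = C1 * V1 / V2
C2 = 766 * 23 / 44
C2 = 400.4091 uM

400.4091 uM


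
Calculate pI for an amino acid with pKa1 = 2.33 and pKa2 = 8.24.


pI = (pKa1 + pKa2) / 2
pI = (2.33 + 8.24) / 2
pI = 5.285

5.285


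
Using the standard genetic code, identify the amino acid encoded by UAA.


Standard genetic code lookup.
Codon UAA -> Stop

Stop


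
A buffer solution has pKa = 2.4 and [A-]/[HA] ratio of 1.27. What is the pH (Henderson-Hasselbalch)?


pH = pKa + log10([A-]/[HA])
pH = 2.4 + log10(1.27)
pH = 2.5038

2.5038


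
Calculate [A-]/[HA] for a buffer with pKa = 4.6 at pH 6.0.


[A-]/[HA] = 10^(pH - pKa)
= 10^(6.0 - 4.6)
= 25.1189

25.1189


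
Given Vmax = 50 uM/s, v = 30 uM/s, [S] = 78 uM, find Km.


Km = [S] * (Vmax - v) / v
Km = 78 * (50 - 30) / 30
Km = 52.0 uM

52.0 uM


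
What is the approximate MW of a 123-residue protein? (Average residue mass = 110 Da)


MW = n_residues * 110 Da
MW = 123 * 110
MW = 13530 Da

13530 Da


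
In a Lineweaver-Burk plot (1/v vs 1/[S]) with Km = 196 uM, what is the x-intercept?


x-intercept = -1/Km
= -1/196
= -0.0051 1/uM

-0.0051 1/uM


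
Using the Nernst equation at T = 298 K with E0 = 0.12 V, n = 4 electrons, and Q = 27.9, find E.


E = E0 - (RT/nF) * ln(Q)
E = 0.12 - (8.314 * 298 / (4 * 96485)) * ln(27.9)
E = 0.0986 V

0.0986 V


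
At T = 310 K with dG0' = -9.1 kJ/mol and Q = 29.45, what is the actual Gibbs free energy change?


dG = dG0' + RT * ln(Q) / 1000
dG = -9.1 + 8.314 * 310 * ln(29.45) / 1000
dG = -0.3816 kJ/mol

-0.3816 kJ/mol


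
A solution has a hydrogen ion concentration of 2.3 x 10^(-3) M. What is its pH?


pH = -log10([H+])
pH = -log10(2.3 x 10^(-3))
pH = 2.6383

2.6383


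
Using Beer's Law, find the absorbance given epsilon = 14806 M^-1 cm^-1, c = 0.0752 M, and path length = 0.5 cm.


A = epsilon * c * l
A = 14806 * 0.0752 * 0.5
A = 556.7056

556.7056


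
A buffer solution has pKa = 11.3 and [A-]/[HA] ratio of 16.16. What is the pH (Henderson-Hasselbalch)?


pH = pKa + log10([A-]/[HA])
pH = 11.3 + log10(16.16)
pH = 12.5084

12.5084


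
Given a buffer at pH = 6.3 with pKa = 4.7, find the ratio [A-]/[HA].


[A-]/[HA] = 10^(pH - pKa)
= 10^(6.3 - 4.7)
= 39.8107

39.8107


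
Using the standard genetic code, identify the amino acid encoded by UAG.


Standard genetic code lookup.
Codon UAG -> Stop

Stop


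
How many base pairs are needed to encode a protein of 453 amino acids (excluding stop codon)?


Each amino acid = 1 codon = 3 bp
bp = 453 * 3 = 1359 bp

1359 bp


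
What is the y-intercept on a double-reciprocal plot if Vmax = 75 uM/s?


y-intercept = 1/Vmax
= 1/75
= 0.0133 s/uM

0.0133 s/uM


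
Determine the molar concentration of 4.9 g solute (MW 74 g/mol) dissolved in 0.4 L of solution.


C = (mass / MW) / volume
C = (4.9 / 74) / 0.4
C = 0.1655 M

0.1655 M


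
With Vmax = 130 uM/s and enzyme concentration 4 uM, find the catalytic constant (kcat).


kcat = Vmax / [E]t
kcat = 130 / 4
kcat = 32.5 s^-1

32.5 s^-1


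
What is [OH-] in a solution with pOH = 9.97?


[OH-] = 10^(-pOH)
[OH-] = 10^(-9.97)
[OH-] = 1.072e-10 M

1.072e-10 M


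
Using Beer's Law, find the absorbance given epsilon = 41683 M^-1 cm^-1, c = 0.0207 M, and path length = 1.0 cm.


A = epsilon * c * l
A = 41683 * 0.0207 * 1.0
A = 862.8381

862.8381


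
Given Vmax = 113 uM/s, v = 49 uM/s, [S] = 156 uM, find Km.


Km = [S] * (Vmax - v) / v
Km = 156 * (113 - 49) / 49
Km = 203.7551 uM

203.7551 uM


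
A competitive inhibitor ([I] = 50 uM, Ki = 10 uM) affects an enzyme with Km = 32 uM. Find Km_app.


Km_app = Km * (1 + [I]/Ki)
Km_app = 32 * (1 + 50/10)
Km_app = 192.0 uM

192.0 uM


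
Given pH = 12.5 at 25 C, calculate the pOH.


pOH = 14 - pH
pOH = 14 - 12.5
pOH = 1.5

1.5


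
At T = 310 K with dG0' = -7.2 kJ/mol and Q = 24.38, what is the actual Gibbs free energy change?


dG = dG0' + RT * ln(Q) / 1000
dG = -7.2 + 8.314 * 310 * ln(24.38) / 1000
dG = 1.0314 kJ/mol

1.0314 kJ/mol


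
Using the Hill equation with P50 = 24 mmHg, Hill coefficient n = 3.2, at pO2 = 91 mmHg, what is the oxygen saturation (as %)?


Y = pO2^n / (P50^n + pO2^n)
Y = 91^3.2 / (24^3.2 + 91^3.2)
Y = 98.61%

98.61%


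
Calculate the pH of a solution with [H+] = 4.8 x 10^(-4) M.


pH = -log10([H+])
pH = -log10(4.8 x 10^(-4))
pH = 3.3188

3.3188


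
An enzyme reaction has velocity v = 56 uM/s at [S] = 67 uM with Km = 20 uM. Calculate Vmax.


Vmax = v * (Km + [S]) / [S]
Vmax = 56 * (20 + 67) / 67
Vmax = 72.7164 uM/s

72.7164 uM/s


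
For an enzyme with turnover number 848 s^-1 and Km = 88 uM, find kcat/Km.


Catalytic efficiency = kcat / Km
= 848 / 88
= 9.6364 uM^-1*s^-1

9.6364 uM^-1*s^-1


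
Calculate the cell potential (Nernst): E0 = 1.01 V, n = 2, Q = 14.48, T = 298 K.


E = E0 - (RT/nF) * ln(Q)
E = 1.01 - (8.314 * 298 / (2 * 96485)) * ln(14.48)
E = 0.9757 V

0.9757 V


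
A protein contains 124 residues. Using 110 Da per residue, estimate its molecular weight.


MW = n_residues * 110 Da
MW = 124 * 110
MW = 13640 Da

13640 Da


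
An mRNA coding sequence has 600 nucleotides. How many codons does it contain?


codons = nucleotides / 3
codons = 600 / 3 = 200

200


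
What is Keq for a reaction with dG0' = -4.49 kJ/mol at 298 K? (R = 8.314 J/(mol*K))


Keq = exp(-dG0 * 1000 / (R * T))
Keq = exp(-(-4.49) * 1000 / (8.314 * 298))
Keq = 6.1243

6.1243


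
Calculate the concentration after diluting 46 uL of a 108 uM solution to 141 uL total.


C2 = C1 * V1 / V2
C2 = 108 * 46 / 141
C2 = 35.234 uM

35.234 uM


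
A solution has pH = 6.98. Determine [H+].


[H+] = 10^(-pH)
[H+] = 10^(-6.98)
[H+] = 1.047e-07 M

1.047e-07 M


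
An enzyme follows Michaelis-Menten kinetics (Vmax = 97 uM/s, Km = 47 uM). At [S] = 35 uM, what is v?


v = Vmax * [S] / (Km + [S])
v = 97 * 35 / (47 + 35)
v = 41.4024 uM/s

41.4024 uM/s


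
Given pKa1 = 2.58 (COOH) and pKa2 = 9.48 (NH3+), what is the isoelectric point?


pI = (pKa1 + pKa2) / 2
pI = (2.58 + 9.48) / 2
pI = 6.03

6.03


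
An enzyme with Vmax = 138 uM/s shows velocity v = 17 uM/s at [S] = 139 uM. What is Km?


Km = [S] * (Vmax - v) / v
Km = 139 * (138 - 17) / 17
Km = 989.3529 uM

989.3529 uM


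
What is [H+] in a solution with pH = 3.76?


[H+] = 10^(-pH)
[H+] = 10^(-3.76)
[H+] = 1.738e-04 M

1.738e-04 M


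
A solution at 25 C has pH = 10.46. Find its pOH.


pOH = 14 - pH
pOH = 14 - 10.46
pOH = 3.54

3.54


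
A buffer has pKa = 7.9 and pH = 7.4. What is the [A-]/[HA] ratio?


[A-]/[HA] = 10^(pH - pKa)
= 10^(7.4 - 7.9)
= 0.3162

0.3162


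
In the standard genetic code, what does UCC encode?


Standard genetic code lookup.
Codon UCC -> Ser

Ser


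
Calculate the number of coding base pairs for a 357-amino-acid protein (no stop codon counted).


Each amino acid = 1 codon = 3 bp
bp = 357 * 3 = 1071 bp

1071 bp


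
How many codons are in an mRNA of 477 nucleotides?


codons = nucleotides / 3
codons = 477 / 3 = 159

159


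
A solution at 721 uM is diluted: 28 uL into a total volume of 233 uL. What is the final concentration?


C2 = C1 * V1 / V2
C2 = 721 * 28 / 233
C2 = 86.6438 uM

86.6438 uM


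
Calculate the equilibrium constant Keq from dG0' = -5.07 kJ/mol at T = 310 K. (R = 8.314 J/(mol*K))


Keq = exp(-dG0 * 1000 / (R * T))
Keq = exp(-(-5.07) * 1000 / (8.314 * 310))
Keq = 7.1502

7.1502


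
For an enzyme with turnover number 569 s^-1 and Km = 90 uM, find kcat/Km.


Catalytic efficiency = kcat / Km
= 569 / 90
= 6.3222 uM^-1*s^-1

6.3222 uM^-1*s^-1


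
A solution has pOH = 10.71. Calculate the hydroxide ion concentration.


[OH-] = 10^(-pOH)
[OH-] = 10^(-10.71)
[OH-] = 1.950e-11 M

1.950e-11 M


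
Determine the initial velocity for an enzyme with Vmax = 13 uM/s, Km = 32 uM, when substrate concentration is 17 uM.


v = Vmax * [S] / (Km + [S])
v = 13 * 17 / (32 + 17)
v = 4.5102 uM/s

4.5102 uM/s


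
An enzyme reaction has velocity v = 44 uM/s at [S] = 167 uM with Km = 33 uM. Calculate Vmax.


Vmax = v * (Km + [S]) / [S]
Vmax = 44 * (33 + 167) / 167
Vmax = 52.6946 uM/s

52.6946 uM/s


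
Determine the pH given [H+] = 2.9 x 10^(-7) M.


pH = -log10([H+])
pH = -log10(2.9 x 10^(-7))
pH = 6.5376

6.5376


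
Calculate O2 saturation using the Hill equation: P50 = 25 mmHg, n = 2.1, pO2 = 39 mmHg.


Y = pO2^n / (P50^n + pO2^n)
Y = 39^2.1 / (25^2.1 + 39^2.1)
Y = 71.79%

71.79%


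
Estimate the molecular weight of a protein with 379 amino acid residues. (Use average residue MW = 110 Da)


MW = n_residues * 110 Da
MW = 379 * 110
MW = 41690 Da

41690 Da


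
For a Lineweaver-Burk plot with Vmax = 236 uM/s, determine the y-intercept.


y-intercept = 1/Vmax
= 1/236
= 0.0042 s/uM

0.0042 s/uM


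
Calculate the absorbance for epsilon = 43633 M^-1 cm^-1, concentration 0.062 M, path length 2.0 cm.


A = epsilon * c * l
A = 43633 * 0.062 * 2.0
A = 5410.492

5410.492


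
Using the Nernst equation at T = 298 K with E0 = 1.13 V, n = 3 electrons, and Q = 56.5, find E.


E = E0 - (RT/nF) * ln(Q)
E = 1.13 - (8.314 * 298 / (3 * 96485)) * ln(56.5)
E = 1.0955 V

1.0955 V


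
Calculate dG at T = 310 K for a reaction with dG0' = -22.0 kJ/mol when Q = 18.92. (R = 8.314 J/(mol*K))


dG = dG0' + RT * ln(Q) / 1000
dG = -22.0 + 8.314 * 310 * ln(18.92) / 1000
dG = -14.4221 kJ/mol

-14.4221 kJ/mol


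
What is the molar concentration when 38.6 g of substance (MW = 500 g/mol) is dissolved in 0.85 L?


C = (mass / MW) / volume
C = (38.6 / 500) / 0.85
C = 0.0908 M

0.0908 M
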